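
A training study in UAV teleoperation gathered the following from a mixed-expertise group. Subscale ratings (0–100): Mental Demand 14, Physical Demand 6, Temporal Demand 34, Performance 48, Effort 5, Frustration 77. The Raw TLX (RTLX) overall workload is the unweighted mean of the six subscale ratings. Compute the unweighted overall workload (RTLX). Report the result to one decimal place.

Sum of ratings = 14 + 6 + 34 + 48 + 5 + 77 = 184.
RTLX = 184 / 6 = 30.6667 ≈ 30.7.

30.7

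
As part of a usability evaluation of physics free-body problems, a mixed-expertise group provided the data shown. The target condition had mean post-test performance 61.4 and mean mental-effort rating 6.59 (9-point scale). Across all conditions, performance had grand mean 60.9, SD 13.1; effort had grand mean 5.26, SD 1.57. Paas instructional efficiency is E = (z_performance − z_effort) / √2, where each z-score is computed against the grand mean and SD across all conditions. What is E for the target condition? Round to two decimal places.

-0.57

z_performance = (61.4 − 60.9) / 13.1 = 0.5000 / 13.1 = 0.0382.
z_effort = (6.59 − 5.26) / 1.57 = 1.3300 / 1.57 = 0.8471.
z_P − z_E = 0.0382 − 0.8471 = -0.8089.
E = -0.8089 / √2 = -0.8089 / 1.41421 = -0.5720 ≈ -0.57.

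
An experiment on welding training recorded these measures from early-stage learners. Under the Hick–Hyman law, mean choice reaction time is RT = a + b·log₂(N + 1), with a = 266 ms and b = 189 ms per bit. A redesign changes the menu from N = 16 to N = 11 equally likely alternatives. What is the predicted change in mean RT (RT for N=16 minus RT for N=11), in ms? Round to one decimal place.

RT(16) = 266 + 189·log₂(17) = 266 + 189·4.0875 = 1038.5375 ms.
RT(11) = 266 + 189·log₂(12) = 266 + 189·3.5850 = 943.5650 ms.
Difference = 1038.5375 − 943.5650 = 94.9725 ≈ 95.0 ms.

95.0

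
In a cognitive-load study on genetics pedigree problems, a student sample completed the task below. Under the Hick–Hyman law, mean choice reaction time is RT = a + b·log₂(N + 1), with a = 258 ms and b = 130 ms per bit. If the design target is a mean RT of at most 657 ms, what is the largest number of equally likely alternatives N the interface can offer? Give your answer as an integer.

7

Set 258 + 130·log₂(N + 1) ≤ 657.
log₂(N + 1) ≤ (657 − 258) / 130 = 3.0692.
N + 1 ≤ 2^3.0692 = 8.3931.
N ≤ 7.3931, so the largest integer N is 7.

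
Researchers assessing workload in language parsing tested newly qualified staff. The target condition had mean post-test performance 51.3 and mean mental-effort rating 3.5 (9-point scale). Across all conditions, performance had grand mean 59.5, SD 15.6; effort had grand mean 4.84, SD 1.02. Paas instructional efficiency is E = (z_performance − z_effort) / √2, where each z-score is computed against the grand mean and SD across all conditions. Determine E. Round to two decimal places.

z_performance = (51.3 − 59.5) / 15.6 = -8.2000 / 15.6 = -0.5256.
z_effort = (3.5 − 4.84) / 1.02 = -1.3400 / 1.02 = -1.3137.
z_P − z_E = -0.5256 − (-1.3137) = 0.7881.
E = 0.7881 / √2 = 0.7881 / 1.41421 = 0.5573 ≈ 0.56.

0.56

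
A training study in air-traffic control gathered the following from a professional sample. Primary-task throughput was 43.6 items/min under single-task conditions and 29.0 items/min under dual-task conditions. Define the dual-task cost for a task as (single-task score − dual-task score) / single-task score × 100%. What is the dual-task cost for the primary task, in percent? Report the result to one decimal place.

Cost = (43.6 − 29.0) / 43.6 × 100%
     = 14.6000 / 43.6 × 100% = 33.4862%.
≈ 33.5%.

33.5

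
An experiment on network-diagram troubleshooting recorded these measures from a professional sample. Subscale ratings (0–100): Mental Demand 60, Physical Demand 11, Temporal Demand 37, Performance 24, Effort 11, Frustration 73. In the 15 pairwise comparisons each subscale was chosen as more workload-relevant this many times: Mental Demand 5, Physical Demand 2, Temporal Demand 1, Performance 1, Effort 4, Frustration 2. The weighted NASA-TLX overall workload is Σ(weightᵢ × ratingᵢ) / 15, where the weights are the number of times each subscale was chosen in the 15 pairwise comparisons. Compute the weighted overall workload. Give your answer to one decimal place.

38.2

The tallies are the weights (they sum to 15).
Weighted sum = 5·60 + 2·11 + 1·37 + 1·24 + 4·11 + 2·73
            = 300 + 22 + 37 + 24 + 44 + 146 = 573.
Overall workload = 573 / 15 = 38.2000 ≈ 38.2.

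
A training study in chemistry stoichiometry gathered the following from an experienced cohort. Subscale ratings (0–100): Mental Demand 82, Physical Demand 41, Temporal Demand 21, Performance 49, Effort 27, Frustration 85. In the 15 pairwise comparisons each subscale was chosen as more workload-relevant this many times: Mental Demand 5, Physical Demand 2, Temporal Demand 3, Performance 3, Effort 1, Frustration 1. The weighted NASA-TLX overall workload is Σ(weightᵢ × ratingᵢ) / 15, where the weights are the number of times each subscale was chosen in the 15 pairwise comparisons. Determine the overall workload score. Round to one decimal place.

54.3

The tallies are the weights (they sum to 15).
Weighted sum = 5·82 + 2·41 + 3·21 + 3·49 + 1·27 + 1·85
            = 410 + 82 + 63 + 147 + 27 + 85 = 814.
Overall workload = 814 / 15 = 54.2667 ≈ 54.3.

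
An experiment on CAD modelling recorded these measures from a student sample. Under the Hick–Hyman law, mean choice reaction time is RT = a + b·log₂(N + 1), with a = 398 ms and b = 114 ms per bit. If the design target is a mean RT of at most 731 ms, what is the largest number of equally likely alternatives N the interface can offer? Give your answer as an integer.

6

Set 398 + 114·log₂(N + 1) ≤ 731.
log₂(N + 1) ≤ (731 − 398) / 114 = 2.9211.
N + 1 ≤ 2^2.9211 = 7.5742.
N ≤ 6.5742, so the largest integer N is 6.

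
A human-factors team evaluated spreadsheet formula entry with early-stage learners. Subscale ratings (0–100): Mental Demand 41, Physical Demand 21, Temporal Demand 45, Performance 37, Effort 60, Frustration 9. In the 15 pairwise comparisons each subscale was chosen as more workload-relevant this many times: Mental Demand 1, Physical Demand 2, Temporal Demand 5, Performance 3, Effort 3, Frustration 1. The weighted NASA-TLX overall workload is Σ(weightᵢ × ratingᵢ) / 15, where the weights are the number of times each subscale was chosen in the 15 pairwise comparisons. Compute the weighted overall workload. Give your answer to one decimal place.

40.5

The tallies are the weights (they sum to 15).
Weighted sum = 1·41 + 2·21 + 5·45 + 3·37 + 3·60 + 1·9
            = 41 + 42 + 225 + 111 + 180 + 9 = 608.
Overall workload = 608 / 15 = 40.5333 ≈ 40.5.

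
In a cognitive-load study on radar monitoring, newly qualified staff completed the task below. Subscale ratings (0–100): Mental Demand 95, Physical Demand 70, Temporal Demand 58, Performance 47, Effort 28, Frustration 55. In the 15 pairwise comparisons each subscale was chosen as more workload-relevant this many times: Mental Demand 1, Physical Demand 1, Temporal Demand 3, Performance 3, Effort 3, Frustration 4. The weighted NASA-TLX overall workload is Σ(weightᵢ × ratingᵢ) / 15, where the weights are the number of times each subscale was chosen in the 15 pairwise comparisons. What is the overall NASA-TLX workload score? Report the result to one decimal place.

The tallies are the weights (they sum to 15).
Weighted sum = 1·95 + 1·70 + 3·58 + 3·47 + 3·28 + 4·55
            = 95 + 70 + 174 + 141 + 84 + 220 = 784.
Overall workload = 784 / 15 = 52.2667 ≈ 52.3.

52.3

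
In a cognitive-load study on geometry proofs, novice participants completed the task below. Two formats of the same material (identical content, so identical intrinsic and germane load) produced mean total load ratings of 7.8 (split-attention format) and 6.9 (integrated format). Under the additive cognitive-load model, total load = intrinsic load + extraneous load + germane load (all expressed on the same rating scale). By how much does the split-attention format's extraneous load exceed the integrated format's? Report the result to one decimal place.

0.9

Intrinsic and germane load are equal across formats, so the difference in total load equals the difference in extraneous load.
Extraneous-load difference = 7.8 − 6.9 = 0.9.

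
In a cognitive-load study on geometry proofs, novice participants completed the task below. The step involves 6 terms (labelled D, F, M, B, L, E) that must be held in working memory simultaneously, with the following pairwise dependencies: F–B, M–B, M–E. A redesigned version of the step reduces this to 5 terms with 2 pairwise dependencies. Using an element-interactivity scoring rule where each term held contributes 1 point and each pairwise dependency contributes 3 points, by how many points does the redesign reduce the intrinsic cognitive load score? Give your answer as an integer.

4

Original: 6 × 1 + 3 × 3 = 6 + 9 = 15.
Redesigned: 5 × 1 + 2 × 3 = 5 + 6 = 11.
Reduction = 15 − 11 = 4.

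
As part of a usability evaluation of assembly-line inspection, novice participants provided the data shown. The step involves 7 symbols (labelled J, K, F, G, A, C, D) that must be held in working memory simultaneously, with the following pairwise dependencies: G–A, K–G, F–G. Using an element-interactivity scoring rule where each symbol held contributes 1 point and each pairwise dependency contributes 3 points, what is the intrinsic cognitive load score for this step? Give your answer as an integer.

Count of symbols held simultaneously: 7.
Count of pairwise dependencies listed: 3.
Element contribution: 7 × 1 = 7.
Interaction contribution: 3 × 3 = 9.
Intrinsic load = 7 + 9 = 16.

16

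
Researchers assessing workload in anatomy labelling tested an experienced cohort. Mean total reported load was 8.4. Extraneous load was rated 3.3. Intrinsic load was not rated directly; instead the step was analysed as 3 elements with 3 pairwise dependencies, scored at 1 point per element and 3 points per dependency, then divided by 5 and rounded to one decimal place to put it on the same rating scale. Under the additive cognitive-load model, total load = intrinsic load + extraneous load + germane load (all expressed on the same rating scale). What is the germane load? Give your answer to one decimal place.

Intrinsic (element-interactivity): (3 × 1 + 3 × 3) / 5 = 12 / 5 = 2.4000 → 2.4.
germane load = total − intrinsic − extraneous
             = 8.4 − 2.4 − 3.3 = 2.7.

2.7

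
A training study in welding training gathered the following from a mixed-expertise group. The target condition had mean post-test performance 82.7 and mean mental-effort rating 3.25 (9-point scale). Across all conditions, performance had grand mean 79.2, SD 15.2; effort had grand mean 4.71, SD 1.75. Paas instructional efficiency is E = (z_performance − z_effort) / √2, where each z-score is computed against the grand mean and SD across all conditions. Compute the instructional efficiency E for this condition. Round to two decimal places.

0.75

z_performance = (82.7 − 79.2) / 15.2 = 3.5000 / 15.2 = 0.2303.
z_effort = (3.25 − 4.71) / 1.75 = -1.4600 / 1.75 = -0.8343.
z_P − z_E = 0.2303 − (-0.8343) = 1.0646.
E = 1.0646 / √2 = 1.0646 / 1.41421 = 0.7528 ≈ 0.75.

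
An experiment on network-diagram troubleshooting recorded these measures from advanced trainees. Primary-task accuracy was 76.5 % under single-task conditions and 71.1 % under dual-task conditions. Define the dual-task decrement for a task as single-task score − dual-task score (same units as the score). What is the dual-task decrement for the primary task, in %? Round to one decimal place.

Decrement = 76.5 − 71.1 = 5.4000 % ≈ 5.4 %.

5.4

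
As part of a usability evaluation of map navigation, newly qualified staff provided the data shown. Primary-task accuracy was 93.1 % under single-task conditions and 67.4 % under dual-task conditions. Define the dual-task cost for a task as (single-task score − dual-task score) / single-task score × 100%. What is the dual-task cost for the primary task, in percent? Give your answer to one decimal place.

27.6

Cost = (93.1 − 67.4) / 93.1 × 100%
     = 25.7000 / 93.1 × 100% = 27.6047%.
≈ 27.6%.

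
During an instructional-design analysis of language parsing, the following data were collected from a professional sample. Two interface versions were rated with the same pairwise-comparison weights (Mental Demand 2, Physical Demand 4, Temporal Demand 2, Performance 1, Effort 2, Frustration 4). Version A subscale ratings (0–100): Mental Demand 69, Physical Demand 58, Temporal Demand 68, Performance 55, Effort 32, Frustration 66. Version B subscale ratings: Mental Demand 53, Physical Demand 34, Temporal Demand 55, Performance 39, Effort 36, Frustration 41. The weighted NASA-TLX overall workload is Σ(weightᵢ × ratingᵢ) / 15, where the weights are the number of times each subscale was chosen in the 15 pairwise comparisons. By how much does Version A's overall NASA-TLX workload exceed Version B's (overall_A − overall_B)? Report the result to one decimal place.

Version A weighted sum = 2·69 + 4·58 + 2·68 + 1·55 + 2·32 + 4·66 = 138 + 232 + 136 + 55 + 64 + 264 = 889; overall_A = 889/15 = 59.2667.
Version B weighted sum = 2·53 + 4·34 + 2·55 + 1·39 + 2·36 + 4·41 = 106 + 136 + 110 + 39 + 72 + 164 = 627; overall_B = 627/15 = 41.8000.
Difference = 59.2667 − 41.8000 = 17.4667 ≈ 17.5.

17.5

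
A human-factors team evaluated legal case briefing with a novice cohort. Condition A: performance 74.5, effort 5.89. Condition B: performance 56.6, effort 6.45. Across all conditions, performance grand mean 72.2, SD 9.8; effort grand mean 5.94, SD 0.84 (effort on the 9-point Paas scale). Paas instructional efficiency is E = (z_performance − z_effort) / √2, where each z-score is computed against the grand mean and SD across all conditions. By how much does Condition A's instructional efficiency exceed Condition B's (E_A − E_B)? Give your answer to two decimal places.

1.76

Condition A: z_P = (74.5 − 72.2)/9.8 = 0.2347; z_E = (5.89 − 5.94)/0.84 = -0.0595; E_A = (0.2347 − (-0.0595))/√2 = 0.2080.
Condition B: z_P = (56.6 − 72.2)/9.8 = -1.5918; z_E = (6.45 − 5.94)/0.84 = 0.6071; E_B = (-1.5918 − 0.6071)/√2 = -1.5549.
E_A − E_B = 0.2080 − (-1.5549) = 1.7629 ≈ 1.76.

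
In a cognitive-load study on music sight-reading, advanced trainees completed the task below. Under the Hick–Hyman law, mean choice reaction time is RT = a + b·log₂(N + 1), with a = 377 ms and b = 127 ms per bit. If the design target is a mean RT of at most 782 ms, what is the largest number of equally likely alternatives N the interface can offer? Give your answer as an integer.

Set 377 + 127·log₂(N + 1) ≤ 782.
log₂(N + 1) ≤ (782 − 377) / 127 = 3.1890.
N + 1 ≤ 2^3.1890 = 9.1198.
N ≤ 8.1198, so the largest integer N is 8.

8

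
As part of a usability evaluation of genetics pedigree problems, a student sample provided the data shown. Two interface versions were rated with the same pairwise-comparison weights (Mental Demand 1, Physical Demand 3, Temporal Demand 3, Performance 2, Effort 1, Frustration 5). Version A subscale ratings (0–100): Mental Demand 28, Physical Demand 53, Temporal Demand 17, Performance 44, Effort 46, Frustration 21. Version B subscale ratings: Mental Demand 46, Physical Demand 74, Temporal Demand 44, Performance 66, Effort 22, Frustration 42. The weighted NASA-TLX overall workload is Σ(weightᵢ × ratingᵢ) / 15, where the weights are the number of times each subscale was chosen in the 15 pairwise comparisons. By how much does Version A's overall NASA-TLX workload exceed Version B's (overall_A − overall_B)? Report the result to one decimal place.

-19.1

Version A weighted sum = 1·28 + 3·53 + 3·17 + 2·44 + 1·46 + 5·21 = 28 + 159 + 51 + 88 + 46 + 105 = 477; overall_A = 477/15 = 31.8000.
Version B weighted sum = 1·46 + 3·74 + 3·44 + 2·66 + 1·22 + 5·42 = 46 + 222 + 132 + 132 + 22 + 210 = 764; overall_B = 764/15 = 50.9333.
Difference = 31.8000 − 50.9333 = -19.1333 ≈ -19.1.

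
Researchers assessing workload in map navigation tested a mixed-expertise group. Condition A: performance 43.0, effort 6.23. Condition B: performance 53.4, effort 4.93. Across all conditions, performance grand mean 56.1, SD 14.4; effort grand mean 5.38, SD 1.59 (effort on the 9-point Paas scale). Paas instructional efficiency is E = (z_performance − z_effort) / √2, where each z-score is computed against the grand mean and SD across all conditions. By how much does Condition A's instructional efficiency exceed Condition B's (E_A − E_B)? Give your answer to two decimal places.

Condition A: z_P = (43.0 − 56.1)/14.4 = -0.9097; z_E = (6.23 − 5.38)/1.59 = 0.5346; E_A = (-0.9097 − 0.5346)/√2 = -1.0213.
Condition B: z_P = (53.4 − 56.1)/14.4 = -0.1875; z_E = (4.93 − 5.38)/1.59 = -0.2830; E_B = (-0.1875 − (-0.2830))/√2 = 0.0675.
E_A − E_B = -1.0213 − 0.0675 = -1.0888 ≈ -1.09.

-1.09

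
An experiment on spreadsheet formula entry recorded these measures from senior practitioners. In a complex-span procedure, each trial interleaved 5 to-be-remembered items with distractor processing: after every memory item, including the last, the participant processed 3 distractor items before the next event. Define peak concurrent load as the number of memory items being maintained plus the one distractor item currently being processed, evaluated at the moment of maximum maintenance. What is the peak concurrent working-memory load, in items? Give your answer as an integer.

6

Maintenance is greatest during the distractor(s) after memory item 5: all 5 memory items are being held.
One distractor item is concurrently being processed.
Peak concurrent load = 5 + 1 = 6 items.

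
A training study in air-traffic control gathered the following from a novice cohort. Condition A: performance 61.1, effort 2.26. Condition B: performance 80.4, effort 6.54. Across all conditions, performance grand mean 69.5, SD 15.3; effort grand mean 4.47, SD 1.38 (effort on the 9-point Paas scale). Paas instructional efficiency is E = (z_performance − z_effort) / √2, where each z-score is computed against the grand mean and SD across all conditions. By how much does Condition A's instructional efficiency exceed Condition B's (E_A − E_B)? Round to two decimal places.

1.30

Condition A: z_P = (61.1 − 69.5)/15.3 = -0.5490; z_E = (2.26 − 4.47)/1.38 = -1.6014; E_A = (-0.5490 − (-1.6014))/√2 = 0.7442.
Condition B: z_P = (80.4 − 69.5)/15.3 = 0.7124; z_E = (6.54 − 4.47)/1.38 = 1.5000; E_B = (0.7124 − 1.5000)/√2 = -0.5569.
E_A − E_B = 0.7442 − (-0.5569) = 1.3011 ≈ 1.30.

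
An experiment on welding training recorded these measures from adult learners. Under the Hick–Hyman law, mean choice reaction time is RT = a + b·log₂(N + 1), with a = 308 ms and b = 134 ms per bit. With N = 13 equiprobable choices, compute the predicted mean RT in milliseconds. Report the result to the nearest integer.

log₂(13 + 1) = log₂(14) = 3.8074.
RT = 308 + 134 × 3.8074 = 308 + 510.1916 = 818.1916 ms.
≈ 818 ms.

818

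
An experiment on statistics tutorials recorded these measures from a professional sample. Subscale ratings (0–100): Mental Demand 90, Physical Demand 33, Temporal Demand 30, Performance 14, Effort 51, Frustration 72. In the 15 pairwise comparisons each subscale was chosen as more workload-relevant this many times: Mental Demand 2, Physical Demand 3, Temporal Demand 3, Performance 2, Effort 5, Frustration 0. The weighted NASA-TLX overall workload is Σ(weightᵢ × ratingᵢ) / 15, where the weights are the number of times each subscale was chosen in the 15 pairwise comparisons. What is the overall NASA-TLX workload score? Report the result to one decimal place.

43.5

The tallies are the weights (they sum to 15).
Weighted sum = 2·90 + 3·33 + 3·30 + 2·14 + 5·51 + 0·72
            = 180 + 99 + 90 + 28 + 255 + 0 = 652.
Overall workload = 652 / 15 = 43.4667 ≈ 43.5.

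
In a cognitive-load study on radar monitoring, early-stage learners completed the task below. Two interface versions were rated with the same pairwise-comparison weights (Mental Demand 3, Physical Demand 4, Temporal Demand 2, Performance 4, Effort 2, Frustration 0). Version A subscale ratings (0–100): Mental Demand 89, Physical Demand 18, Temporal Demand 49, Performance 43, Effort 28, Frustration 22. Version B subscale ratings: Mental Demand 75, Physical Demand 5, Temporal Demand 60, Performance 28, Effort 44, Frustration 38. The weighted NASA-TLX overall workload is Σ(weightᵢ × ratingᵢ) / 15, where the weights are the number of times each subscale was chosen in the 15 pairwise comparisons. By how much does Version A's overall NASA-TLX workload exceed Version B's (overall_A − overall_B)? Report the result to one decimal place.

Version A weighted sum = 3·89 + 4·18 + 2·49 + 4·43 + 2·28 + 0·22 = 267 + 72 + 98 + 172 + 56 + 0 = 665; overall_A = 665/15 = 44.3333.
Version B weighted sum = 3·75 + 4·5 + 2·60 + 4·28 + 2·44 + 0·38 = 225 + 20 + 120 + 112 + 88 + 0 = 565; overall_B = 565/15 = 37.6667.
Difference = 44.3333 − 37.6667 = 6.6666 ≈ 6.7.

6.7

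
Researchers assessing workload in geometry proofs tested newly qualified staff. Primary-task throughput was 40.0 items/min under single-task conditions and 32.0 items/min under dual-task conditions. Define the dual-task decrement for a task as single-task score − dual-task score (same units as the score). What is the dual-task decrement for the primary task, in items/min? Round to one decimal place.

Decrement = 40.0 − 32.0 = 8.0000 items/min ≈ 8.0 items/min.

8.0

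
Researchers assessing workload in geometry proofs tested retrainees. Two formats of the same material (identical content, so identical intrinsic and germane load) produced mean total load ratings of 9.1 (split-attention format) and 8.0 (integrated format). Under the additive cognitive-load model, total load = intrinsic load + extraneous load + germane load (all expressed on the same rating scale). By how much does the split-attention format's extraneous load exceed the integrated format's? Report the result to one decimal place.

Intrinsic and germane load are equal across formats, so the difference in total load equals the difference in extraneous load.
Extraneous-load difference = 9.1 − 8.0 = 1.1.

1.1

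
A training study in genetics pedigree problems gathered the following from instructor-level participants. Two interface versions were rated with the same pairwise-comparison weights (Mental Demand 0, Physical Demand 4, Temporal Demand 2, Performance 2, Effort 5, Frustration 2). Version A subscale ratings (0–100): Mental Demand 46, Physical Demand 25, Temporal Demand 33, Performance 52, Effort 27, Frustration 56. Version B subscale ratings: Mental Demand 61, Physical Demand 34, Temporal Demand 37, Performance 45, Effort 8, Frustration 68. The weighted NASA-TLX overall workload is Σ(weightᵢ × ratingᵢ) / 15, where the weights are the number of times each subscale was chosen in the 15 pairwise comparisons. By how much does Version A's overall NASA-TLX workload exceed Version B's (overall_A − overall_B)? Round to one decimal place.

2.7

Version A weighted sum = 0·46 + 4·25 + 2·33 + 2·52 + 5·27 + 2·56 = 0 + 100 + 66 + 104 + 135 + 112 = 517; overall_A = 517/15 = 34.4667.
Version B weighted sum = 0·61 + 4·34 + 2·37 + 2·45 + 5·8 + 2·68 = 0 + 136 + 74 + 90 + 40 + 136 = 476; overall_B = 476/15 = 31.7333.
Difference = 34.4667 − 31.7333 = 2.7334 ≈ 2.7.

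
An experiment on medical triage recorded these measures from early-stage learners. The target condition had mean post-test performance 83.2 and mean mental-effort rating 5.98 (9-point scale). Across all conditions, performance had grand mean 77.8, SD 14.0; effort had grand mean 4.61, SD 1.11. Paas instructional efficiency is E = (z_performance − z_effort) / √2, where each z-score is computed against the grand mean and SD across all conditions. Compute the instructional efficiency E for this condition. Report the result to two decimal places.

-0.60

z_performance = (83.2 − 77.8) / 14.0 = 5.4000 / 14.0 = 0.3857.
z_effort = (5.98 − 4.61) / 1.11 = 1.3700 / 1.11 = 1.2342.
z_P − z_E = 0.3857 − 1.2342 = -0.8485.
E = -0.8485 / √2 = -0.8485 / 1.41421 = -0.6000 ≈ -0.60.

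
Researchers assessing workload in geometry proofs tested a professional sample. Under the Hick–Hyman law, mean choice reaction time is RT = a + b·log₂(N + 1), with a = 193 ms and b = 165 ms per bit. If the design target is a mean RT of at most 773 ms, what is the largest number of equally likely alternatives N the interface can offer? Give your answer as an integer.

10

Set 193 + 165·log₂(N + 1) ≤ 773.
log₂(N + 1) ≤ (773 − 193) / 165 = 3.5152.
N + 1 ≤ 2^3.5152 = 11.4335.
N ≤ 10.4335, so the largest integer N is 10.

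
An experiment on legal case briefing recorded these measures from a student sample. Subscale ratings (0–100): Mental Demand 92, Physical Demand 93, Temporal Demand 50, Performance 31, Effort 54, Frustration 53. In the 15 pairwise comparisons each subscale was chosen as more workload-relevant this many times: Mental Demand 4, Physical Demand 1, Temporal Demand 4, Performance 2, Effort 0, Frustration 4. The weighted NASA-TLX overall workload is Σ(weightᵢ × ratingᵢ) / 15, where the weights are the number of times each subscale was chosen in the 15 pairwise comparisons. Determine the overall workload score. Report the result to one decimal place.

62.3

The tallies are the weights (they sum to 15).
Weighted sum = 4·92 + 1·93 + 4·50 + 2·31 + 0·54 + 4·53
            = 368 + 93 + 200 + 62 + 0 + 212 = 935.
Overall workload = 935 / 15 = 62.3333 ≈ 62.3.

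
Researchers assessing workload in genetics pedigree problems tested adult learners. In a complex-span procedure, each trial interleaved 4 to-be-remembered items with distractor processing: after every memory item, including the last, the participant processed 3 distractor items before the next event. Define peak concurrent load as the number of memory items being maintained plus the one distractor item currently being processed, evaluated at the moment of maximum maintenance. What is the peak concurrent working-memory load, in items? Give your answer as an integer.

5

Maintenance is greatest during the distractor(s) after memory item 4: all 4 memory items are being held.
One distractor item is concurrently being processed.
Peak concurrent load = 4 + 1 = 5 items.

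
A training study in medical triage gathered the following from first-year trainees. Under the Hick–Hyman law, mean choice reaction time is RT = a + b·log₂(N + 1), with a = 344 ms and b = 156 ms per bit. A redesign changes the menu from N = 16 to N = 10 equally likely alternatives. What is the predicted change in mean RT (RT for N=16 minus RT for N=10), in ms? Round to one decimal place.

RT(16) = 344 + 156·log₂(17) = 344 + 156·4.0875 = 981.6500 ms.
RT(10) = 344 + 156·log₂(11) = 344 + 156·3.4594 = 883.6664 ms.
Difference = 981.6500 − 883.6664 = 97.9836 ≈ 98.0 ms.

98.0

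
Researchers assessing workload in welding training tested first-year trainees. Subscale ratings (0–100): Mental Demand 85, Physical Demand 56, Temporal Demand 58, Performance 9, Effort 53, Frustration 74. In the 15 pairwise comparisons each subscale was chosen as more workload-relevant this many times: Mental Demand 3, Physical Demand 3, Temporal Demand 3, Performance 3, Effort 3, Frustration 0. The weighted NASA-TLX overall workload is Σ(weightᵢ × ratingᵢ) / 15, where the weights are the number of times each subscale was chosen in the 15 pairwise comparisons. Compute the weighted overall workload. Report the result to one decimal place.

52.2

The tallies are the weights (they sum to 15).
Weighted sum = 3·85 + 3·56 + 3·58 + 3·9 + 3·53 + 0·74
            = 255 + 168 + 174 + 27 + 159 + 0 = 783.
Overall workload = 783 / 15 = 52.2000 ≈ 52.2.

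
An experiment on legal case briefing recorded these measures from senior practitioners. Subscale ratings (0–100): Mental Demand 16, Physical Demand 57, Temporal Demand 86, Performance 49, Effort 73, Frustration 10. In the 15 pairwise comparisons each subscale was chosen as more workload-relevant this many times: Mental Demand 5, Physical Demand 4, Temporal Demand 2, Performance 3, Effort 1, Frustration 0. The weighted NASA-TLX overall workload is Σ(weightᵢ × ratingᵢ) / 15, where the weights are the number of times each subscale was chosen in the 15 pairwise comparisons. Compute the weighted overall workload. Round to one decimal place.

The tallies are the weights (they sum to 15).
Weighted sum = 5·16 + 4·57 + 2·86 + 3·49 + 1·73 + 0·10
            = 80 + 228 + 172 + 147 + 73 + 0 = 700.
Overall workload = 700 / 15 = 46.6667 ≈ 46.7.

46.7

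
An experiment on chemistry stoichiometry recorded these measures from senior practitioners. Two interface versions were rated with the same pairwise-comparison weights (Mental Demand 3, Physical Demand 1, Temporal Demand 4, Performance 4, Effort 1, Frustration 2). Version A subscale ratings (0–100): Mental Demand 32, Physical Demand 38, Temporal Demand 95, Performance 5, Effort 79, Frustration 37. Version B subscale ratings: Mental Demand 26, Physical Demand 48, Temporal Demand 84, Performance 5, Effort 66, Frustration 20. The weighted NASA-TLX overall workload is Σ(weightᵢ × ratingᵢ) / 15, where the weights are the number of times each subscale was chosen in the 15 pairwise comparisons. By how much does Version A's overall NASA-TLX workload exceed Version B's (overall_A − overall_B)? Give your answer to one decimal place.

Version A weighted sum = 3·32 + 1·38 + 4·95 + 4·5 + 1·79 + 2·37 = 96 + 38 + 380 + 20 + 79 + 74 = 687; overall_A = 687/15 = 45.8000.
Version B weighted sum = 3·26 + 1·48 + 4·84 + 4·5 + 1·66 + 2·20 = 78 + 48 + 336 + 20 + 66 + 40 = 588; overall_B = 588/15 = 39.2000.
Difference = 45.8000 − 39.2000 = 6.6000 ≈ 6.6.

6.6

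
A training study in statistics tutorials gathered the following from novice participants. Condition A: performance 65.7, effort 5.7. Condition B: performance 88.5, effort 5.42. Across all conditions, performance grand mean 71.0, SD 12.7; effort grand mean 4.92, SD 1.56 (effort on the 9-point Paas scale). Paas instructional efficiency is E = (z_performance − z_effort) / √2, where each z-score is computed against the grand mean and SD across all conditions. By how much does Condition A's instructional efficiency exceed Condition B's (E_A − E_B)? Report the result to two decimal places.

Condition A: z_P = (65.7 − 71.0)/12.7 = -0.4173; z_E = (5.7 − 4.92)/1.56 = 0.5000; E_A = (-0.4173 − 0.5000)/√2 = -0.6486.
Condition B: z_P = (88.5 − 71.0)/12.7 = 1.3780; z_E = (5.42 − 4.92)/1.56 = 0.3205; E_B = (1.3780 − 0.3205)/√2 = 0.7478.
E_A − E_B = -0.6486 − 0.7478 = -1.3964 ≈ -1.40.

-1.40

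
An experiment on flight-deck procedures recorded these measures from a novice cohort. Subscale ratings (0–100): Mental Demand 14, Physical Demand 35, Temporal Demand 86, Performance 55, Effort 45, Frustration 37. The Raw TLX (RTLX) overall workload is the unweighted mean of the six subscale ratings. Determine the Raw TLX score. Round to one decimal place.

Sum of ratings = 14 + 35 + 86 + 55 + 45 + 37 = 272.
RTLX = 272 / 6 = 45.3333 ≈ 45.3.

45.3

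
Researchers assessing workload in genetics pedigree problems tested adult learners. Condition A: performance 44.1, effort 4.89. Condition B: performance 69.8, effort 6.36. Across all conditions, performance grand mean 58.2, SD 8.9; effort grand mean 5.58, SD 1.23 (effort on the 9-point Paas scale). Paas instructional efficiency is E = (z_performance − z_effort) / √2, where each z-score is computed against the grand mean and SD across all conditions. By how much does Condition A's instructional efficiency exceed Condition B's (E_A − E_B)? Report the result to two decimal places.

-1.20

Condition A: z_P = (44.1 − 58.2)/8.9 = -1.5843; z_E = (4.89 − 5.58)/1.23 = -0.5610; E_A = (-1.5843 − (-0.5610))/√2 = -0.7236.
Condition B: z_P = (69.8 − 58.2)/8.9 = 1.3034; z_E = (6.36 − 5.58)/1.23 = 0.6341; E_B = (1.3034 − 0.6341)/√2 = 0.4733.
E_A − E_B = -0.7236 − 0.4733 = -1.1969 ≈ -1.20.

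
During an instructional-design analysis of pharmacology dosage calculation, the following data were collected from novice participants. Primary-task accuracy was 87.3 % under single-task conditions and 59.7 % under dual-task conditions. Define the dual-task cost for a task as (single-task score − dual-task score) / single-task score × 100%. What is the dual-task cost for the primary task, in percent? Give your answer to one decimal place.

Cost = (87.3 − 59.7) / 87.3 × 100%
     = 27.6000 / 87.3 × 100% = 31.6151%.
≈ 31.6%.

31.6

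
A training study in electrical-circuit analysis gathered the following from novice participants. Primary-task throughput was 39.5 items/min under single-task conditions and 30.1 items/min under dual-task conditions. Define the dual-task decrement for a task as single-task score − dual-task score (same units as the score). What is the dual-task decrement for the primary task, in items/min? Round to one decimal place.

Decrement = 39.5 − 30.1 = 9.4000 items/min ≈ 9.4 items/min.

9.4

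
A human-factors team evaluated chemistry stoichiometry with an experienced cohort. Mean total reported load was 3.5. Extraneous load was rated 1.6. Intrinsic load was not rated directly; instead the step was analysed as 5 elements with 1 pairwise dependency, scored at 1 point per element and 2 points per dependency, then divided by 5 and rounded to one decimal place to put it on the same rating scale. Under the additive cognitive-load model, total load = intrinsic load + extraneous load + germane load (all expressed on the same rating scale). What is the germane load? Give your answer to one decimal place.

Intrinsic (element-interactivity): (5 × 1 + 1 × 2) / 5 = 7 / 5 = 1.4000 → 1.4.
germane load = total − intrinsic − extraneous
             = 3.5 − 1.4 − 1.6 = 0.5.

0.5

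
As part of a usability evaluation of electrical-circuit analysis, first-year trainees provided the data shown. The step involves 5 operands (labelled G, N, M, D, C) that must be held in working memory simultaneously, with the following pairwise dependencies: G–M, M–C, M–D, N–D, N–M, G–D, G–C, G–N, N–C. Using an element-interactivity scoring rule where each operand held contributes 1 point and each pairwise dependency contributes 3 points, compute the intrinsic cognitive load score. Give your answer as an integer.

Count of operands held simultaneously: 5.
Count of pairwise dependencies listed: 9.
Element contribution: 5 × 1 = 5.
Interaction contribution: 9 × 3 = 27.
Intrinsic load = 5 + 27 = 32.

32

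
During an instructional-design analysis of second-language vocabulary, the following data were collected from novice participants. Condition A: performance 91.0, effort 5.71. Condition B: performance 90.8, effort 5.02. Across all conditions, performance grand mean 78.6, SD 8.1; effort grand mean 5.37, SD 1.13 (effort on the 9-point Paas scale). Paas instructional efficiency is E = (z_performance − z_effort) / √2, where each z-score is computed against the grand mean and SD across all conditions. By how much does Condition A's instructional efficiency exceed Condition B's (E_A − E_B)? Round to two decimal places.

-0.41

Condition A: z_P = (91.0 − 78.6)/8.1 = 1.5309; z_E = (5.71 − 5.37)/1.13 = 0.3009; E_A = (1.5309 − 0.3009)/√2 = 0.8697.
Condition B: z_P = (90.8 − 78.6)/8.1 = 1.5062; z_E = (5.02 − 5.37)/1.13 = -0.3097; E_B = (1.5062 − (-0.3097))/√2 = 1.2840.
E_A − E_B = 0.8697 − 1.2840 = -0.4143 ≈ -0.41.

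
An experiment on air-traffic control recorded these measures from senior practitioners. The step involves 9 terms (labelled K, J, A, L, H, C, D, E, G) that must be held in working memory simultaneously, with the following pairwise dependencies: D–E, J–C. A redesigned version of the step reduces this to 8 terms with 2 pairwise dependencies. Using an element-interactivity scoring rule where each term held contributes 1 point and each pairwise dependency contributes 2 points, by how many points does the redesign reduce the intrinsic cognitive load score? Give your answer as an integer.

1

Original: 9 × 1 + 2 × 2 = 9 + 4 = 13.
Redesigned: 8 × 1 + 2 × 2 = 8 + 4 = 12.
Reduction = 13 − 12 = 1.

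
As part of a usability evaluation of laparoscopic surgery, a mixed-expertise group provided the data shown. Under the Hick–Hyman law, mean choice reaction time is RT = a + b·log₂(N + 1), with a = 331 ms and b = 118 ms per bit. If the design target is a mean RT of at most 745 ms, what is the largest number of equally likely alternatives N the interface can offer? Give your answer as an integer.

10

Set 331 + 118·log₂(N + 1) ≤ 745.
log₂(N + 1) ≤ (745 − 331) / 118 = 3.5085.
N + 1 ≤ 2^3.5085 = 11.3806.
N ≤ 10.3806, so the largest integer N is 10.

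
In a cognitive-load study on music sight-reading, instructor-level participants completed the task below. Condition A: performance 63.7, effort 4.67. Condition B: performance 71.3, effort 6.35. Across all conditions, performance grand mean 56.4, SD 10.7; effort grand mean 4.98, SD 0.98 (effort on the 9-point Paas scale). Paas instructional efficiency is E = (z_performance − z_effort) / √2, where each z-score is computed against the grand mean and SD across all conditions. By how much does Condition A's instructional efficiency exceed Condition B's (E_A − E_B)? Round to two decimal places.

Condition A: z_P = (63.7 − 56.4)/10.7 = 0.6822; z_E = (4.67 − 4.98)/0.98 = -0.3163; E_A = (0.6822 − (-0.3163))/√2 = 0.7060.
Condition B: z_P = (71.3 − 56.4)/10.7 = 1.3925; z_E = (6.35 − 4.98)/0.98 = 1.3980; E_B = (1.3925 − 1.3980)/√2 = -0.0039.
E_A − E_B = 0.7060 − (-0.0039) = 0.7099 ≈ 0.71.

0.71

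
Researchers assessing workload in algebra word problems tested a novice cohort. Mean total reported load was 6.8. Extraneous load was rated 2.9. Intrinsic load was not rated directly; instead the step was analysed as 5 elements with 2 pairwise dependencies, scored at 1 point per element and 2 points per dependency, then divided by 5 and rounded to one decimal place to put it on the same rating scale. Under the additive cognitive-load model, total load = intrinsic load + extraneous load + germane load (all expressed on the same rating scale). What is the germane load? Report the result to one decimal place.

Intrinsic (element-interactivity): (5 × 1 + 2 × 2) / 5 = 9 / 5 = 1.8000 → 1.8.
germane load = total − intrinsic − extraneous
             = 6.8 − 1.8 − 2.9 = 2.1.

2.1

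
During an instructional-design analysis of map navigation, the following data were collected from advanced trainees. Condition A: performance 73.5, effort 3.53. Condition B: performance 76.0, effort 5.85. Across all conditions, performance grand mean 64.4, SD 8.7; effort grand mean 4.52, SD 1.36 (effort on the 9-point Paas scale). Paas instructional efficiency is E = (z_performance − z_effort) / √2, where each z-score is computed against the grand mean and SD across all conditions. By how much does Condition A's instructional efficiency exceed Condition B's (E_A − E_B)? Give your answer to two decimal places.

Condition A: z_P = (73.5 − 64.4)/8.7 = 1.0460; z_E = (3.53 − 4.52)/1.36 = -0.7279; E_A = (1.0460 − (-0.7279))/√2 = 1.2543.
Condition B: z_P = (76.0 − 64.4)/8.7 = 1.3333; z_E = (5.85 − 4.52)/1.36 = 0.9779; E_B = (1.3333 − 0.9779)/√2 = 0.2513.
E_A − E_B = 1.2543 − 0.2513 = 1.0030 ≈ 1.00.

1.00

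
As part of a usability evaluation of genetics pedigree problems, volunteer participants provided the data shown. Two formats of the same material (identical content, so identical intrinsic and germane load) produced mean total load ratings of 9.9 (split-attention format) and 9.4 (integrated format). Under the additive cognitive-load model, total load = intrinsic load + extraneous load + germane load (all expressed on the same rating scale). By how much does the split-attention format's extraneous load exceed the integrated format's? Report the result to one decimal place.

0.5

Intrinsic and germane load are equal across formats, so the difference in total load equals the difference in extraneous load.
Extraneous-load difference = 9.9 − 9.4 = 0.5.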